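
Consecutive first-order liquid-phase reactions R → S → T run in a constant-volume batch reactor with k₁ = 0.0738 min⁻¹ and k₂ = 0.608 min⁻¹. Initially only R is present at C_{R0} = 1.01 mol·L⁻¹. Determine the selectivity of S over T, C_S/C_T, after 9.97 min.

Solving the coupled first-order balances gives C_S(t) = [k₁/(k₂−k₁)]·C_{R0}·(e^(−k₁t) − e^(−k₂t)).
e^(−k₁t) = e^(−0.0738×9.97) = e^(−0.7358) = 0.4791; e^(−k₂t) = e^(−6.062) = 0.002330.
C_S = 0.0738×1.01/(0.608−0.0738) × (0.4791−0.002330) = 0.1395×0.4768 = 0.06653 mol·L⁻¹.
C_R = C_{R0}e^(−k₁t) = 0.4839 mol·L⁻¹, so C_T = C_{R0}−C_R−C_S = 0.4596 mol·L⁻¹; C_S/C_T = 0.145.

0.145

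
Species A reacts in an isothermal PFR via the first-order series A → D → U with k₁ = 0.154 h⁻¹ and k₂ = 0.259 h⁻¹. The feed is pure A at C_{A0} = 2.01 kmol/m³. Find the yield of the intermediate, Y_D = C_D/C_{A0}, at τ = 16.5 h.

0.0951

Solving the coupled first-order balances gives C_D(τ) = [k₁/(k₂−k₁)]·C_{A0}·(e^(−k₁τ) − e^(−k₂τ)).
e^(−k₁τ) = e^(−0.154×16.5) = e^(−2.541) = 0.07879; e^(−k₂τ) = e^(−4.274) = 0.01393.
C_D = 0.154×2.01/(0.259−0.154) × (0.07879−0.01393) = 2.948×0.06485 = 0.1912 kmol/m³.
Y_D = C_D/C_{A0} = 0.1912/2.01 = 0.0951.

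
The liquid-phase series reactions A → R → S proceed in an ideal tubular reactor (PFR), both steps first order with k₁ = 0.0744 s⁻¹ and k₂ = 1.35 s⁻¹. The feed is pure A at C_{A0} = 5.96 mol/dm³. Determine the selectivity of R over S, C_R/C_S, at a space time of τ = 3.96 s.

0.204

For first-order series with pure A initially, C_R(τ) = k₁C_{A0}/(k₂−k₁)·(e^(−k₁τ) − e^(−k₂τ)).
e^(−k₁τ) = e^(−0.0744×3.96) = e^(−0.2946) = 0.7448; e^(−k₂τ) = e^(−5.346) = 0.004767.
C_R = 0.0744×5.96/(1.35−0.0744) × (0.7448−0.004767) = 0.3476×0.7400 = 0.2573 mol/dm³.
C_A = C_{A0}e^(−k₁τ) = 4.439 mol/dm³, so C_S = C_{A0}−C_A−C_R = 1.264 mol/dm³; C_R/C_S = 0.204.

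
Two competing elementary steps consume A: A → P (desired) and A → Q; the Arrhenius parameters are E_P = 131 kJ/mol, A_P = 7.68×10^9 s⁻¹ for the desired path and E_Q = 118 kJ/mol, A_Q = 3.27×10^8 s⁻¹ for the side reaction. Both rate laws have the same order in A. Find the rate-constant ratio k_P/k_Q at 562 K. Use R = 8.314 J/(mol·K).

1.45

With equal orders, S_{P/Q} = k_P/k_Q = (A_P/A_Q)·exp[(E_Q−E_P)/(RT)].
(E_Q−E_P)/(RT) = (118−131)×10³/(8.314×562) = -13000/4672 = -2.782.
k_P/k_Q = (7.68×10^9/3.27×10^8)·exp(-2.782) = 23.49 × 0.06190 = 1.45.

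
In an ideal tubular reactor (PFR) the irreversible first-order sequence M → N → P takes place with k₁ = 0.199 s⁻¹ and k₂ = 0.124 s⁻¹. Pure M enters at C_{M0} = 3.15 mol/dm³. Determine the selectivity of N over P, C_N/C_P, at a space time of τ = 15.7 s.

0.378

For first-order series with pure M initially, C_N(τ) = k₁C_{M0}/(k₂−k₁)·(e^(−k₁τ) − e^(−k₂τ)).
e^(−k₁τ) = e^(−0.199×15.7) = e^(−3.124) = 0.04397; e^(−k₂τ) = e^(−1.947) = 0.1427.
C_N = 0.199×3.15/(0.124−0.199) × (0.04397−0.1427) = (-8.358)×(-0.09876) = 0.8255 mol/dm³.
C_M = C_{M0}e^(−k₁τ) = 0.1385 mol/dm³, so C_P = C_{M0}−C_M−C_N = 2.186 mol/dm³; C_N/C_P = 0.378.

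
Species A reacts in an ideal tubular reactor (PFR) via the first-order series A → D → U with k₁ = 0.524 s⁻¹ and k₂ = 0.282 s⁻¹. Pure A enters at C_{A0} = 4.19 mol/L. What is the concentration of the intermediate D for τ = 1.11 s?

Solving the coupled first-order balances gives C_D(τ) = [k₁/(k₂−k₁)]·C_{A0}·(e^(−k₁τ) − e^(−k₂τ)).
e^(−k₁τ) = e^(−0.524×1.11) = e^(−0.5816) = 0.5590; e^(−k₂τ) = e^(−0.3130) = 0.7312.
C_D = 0.524×4.19/(0.282−0.524) × (0.5590−0.7312) = (-9.073)×(-0.1723) = 1.563 mol/L.

1.56 mol/L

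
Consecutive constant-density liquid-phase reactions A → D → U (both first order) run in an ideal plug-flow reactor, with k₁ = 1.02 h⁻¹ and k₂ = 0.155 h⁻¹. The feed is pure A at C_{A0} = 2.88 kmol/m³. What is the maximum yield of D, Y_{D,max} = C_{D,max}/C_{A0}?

0.713

Evaluating C_D at τ_opt = ln(k₂/k₁)/(k₂−k₁) gives C_{D,max}/C_{A0} = (k₁/k₂)^[k₂/(k₂−k₁)].
= (1.02/0.155)^(0.155/(0.155−1.02)) = (6.581)^(-0.1792) = 0.7135.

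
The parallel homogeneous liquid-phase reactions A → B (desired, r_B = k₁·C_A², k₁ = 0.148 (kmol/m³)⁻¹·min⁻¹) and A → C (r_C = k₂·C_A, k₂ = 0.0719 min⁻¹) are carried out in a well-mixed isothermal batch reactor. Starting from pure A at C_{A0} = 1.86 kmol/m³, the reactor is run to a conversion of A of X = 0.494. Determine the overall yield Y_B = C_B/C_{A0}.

C_A = C_{A0}(1−X) = 0.9412 kmol/m³.
Along a PFR/batch, dC_C/dC_A = −r_C/(r_B+r_C) = −k₂/(k₂+k₁·C_A).
Integrating from C_{A0} to C_A: C_C = (0.0719/0.148)·ln[(0.0719+0.148·1.86)/(0.0719+0.148·0.941)] = 0.4858·ln(0.3472/0.2112) = 0.2415 kmol/m³.
Then C_B = (C_{A0}−C_A) − C_C = 0.9188 − 0.2415 = 0.6774 kmol/m³.
Y_B = C_B/C_{A0} = 0.6774/1.86 = 0.364.

0.364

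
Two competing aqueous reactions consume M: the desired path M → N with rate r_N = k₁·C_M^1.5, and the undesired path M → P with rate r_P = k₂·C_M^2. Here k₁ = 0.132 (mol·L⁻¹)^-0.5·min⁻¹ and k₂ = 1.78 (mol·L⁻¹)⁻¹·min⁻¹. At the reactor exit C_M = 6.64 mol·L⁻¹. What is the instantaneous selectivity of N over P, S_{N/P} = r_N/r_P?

0.0288

S_{N/P} = r_N/r_P = (k₁·C_M^1.5)/(k₂·C_M^2) = (k₁/k₂)·C_M^-0.5.
= (0.132×6.640^1.5) / (1.78×6.640^2) = 2.259/78.48 = 0.0288.
The undesired path is higher order in M, so low C_M (CSTR or dilute feed) favours N.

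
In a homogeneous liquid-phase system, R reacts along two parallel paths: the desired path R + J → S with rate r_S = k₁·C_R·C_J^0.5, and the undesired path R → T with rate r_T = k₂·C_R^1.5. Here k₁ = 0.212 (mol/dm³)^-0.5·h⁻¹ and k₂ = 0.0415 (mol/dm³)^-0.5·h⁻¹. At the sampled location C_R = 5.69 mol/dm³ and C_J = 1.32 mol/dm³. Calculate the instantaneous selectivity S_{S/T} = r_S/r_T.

2.46

S_{S/T} = r_S/r_T = (k₁·C_R·C_J^0.5)/(k₂·C_R^1.5) = (k₁/k₂)·C_R^-0.5·C_J^0.5.
= (0.212×5.690×1.320^0.5) / (0.0415×5.690^1.5) = 1.386/0.5633 = 2.46.
The undesired path is higher order in R, so low C_R (CSTR or dilute feed) favours S.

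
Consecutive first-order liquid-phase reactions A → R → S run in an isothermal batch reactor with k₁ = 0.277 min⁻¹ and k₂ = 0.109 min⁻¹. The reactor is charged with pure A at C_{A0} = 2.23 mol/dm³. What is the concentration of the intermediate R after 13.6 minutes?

For first-order series with pure A initially, C_R(t) = k₁C_{A0}/(k₂−k₁)·(e^(−k₁t) − e^(−k₂t)).
e^(−k₁t) = e^(−0.277×13.6) = e^(−3.767) = 0.02312; e^(−k₂t) = e^(−1.482) = 0.2271.
C_R = 0.277×2.23/(0.109−0.277) × (0.02312−0.2271) = (-3.677)×(-0.2040) = 0.7500 mol/dm³.

0.750 mol/dm³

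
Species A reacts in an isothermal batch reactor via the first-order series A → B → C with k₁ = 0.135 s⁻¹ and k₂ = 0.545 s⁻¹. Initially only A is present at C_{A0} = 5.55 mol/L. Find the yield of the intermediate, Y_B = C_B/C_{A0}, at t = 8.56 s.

0.101

Solving the coupled first-order balances gives C_B(t) = [k₁/(k₂−k₁)]·C_{A0}·(e^(−k₁t) − e^(−k₂t)).
e^(−k₁t) = e^(−0.135×8.56) = e^(−1.156) = 0.3149; e^(−k₂t) = e^(−4.665) = 0.009417.
C_B = 0.135×5.55/(0.545−0.135) × (0.3149−0.009417) = 1.827×0.3055 = 0.5582 mol/L.
Y_B = C_B/C_{A0} = 0.5582/5.55 = 0.101.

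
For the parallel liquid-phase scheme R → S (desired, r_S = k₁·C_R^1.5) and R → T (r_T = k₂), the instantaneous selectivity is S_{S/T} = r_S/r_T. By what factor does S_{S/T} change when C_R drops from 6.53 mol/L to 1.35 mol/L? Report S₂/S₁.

S_{S/T} = (k₁/k₂)·C_R^1.5, so S₂/S₁ = (C_{R,2}/C_{R,1})^1.5.
= (1.35/6.53)^1.5 = (0.2067)^1.5 = 0.0940.

0.0940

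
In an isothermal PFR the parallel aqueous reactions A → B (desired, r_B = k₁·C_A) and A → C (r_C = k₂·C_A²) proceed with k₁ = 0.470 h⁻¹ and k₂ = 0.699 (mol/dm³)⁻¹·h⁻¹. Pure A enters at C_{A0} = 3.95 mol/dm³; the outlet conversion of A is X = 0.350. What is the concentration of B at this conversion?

C_A = C_{A0}(1−X) = 2.568 mol/dm³.
Along a PFR/batch, dC_B/dC_A = −r_B/(r_B+r_C) = −k₁/(k₁+k₂·C_A).
Integrating from C_{A0} to C_A: C_B = (0.470/0.699)·ln[(0.470+0.699·3.95)/(0.470+0.699·2.57)] = 0.6724·ln(3.231/2.265) = 0.2389 mol/dm³.

0.239 mol/dm³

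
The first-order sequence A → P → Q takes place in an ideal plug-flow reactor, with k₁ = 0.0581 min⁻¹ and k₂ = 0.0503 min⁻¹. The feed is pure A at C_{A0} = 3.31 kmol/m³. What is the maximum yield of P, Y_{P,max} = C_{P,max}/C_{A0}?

0.395

Evaluating C_P at τ_opt = ln(k₂/k₁)/(k₂−k₁) gives C_{P,max}/C_{A0} = (k₁/k₂)^[k₂/(k₂−k₁)].
= (0.0581/0.0503)^(0.0503/(0.0503−0.0581)) = (1.155)^(-6.449) = 0.3947.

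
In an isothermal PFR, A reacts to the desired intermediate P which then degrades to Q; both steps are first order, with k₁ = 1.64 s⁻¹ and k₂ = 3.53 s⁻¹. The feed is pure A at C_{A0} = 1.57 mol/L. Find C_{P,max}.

Evaluating C_P at τ_opt = ln(k₂/k₁)/(k₂−k₁) gives C_{P,max}/C_{A0} = (k₁/k₂)^[k₂/(k₂−k₁)].
= (1.64/3.53)^(3.53/(3.53−1.64)) = (0.4646)^(1.868) = 0.2389.
C_{P,max} = 0.2389×1.57 = 0.375 mol/L.

0.375 mol/L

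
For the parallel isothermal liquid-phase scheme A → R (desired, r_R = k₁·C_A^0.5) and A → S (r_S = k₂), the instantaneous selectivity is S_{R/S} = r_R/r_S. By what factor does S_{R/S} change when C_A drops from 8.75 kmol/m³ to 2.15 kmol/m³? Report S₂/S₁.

S_{R/S} = (k₁/k₂)·C_A^0.5, so S₂/S₁ = (C_{A,2}/C_{A,1})^0.5.
= (2.15/8.75)^0.5 = (0.2457)^0.5 = 0.496.

0.496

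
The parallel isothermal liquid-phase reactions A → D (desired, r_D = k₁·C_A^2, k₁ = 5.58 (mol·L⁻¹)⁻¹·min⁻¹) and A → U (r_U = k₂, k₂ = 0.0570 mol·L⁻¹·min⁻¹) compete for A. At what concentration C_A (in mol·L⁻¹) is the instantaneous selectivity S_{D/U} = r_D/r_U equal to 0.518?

0.0727 mol·L⁻¹

S_{D/U} = (k₁/k₂)·C_A^2 ⇒ C_A = (S·k₂/k₁)^(0.5).
= (0.518×0.0570/5.58)^(0.5) = (0.005291)^(0.5) = 0.0727 mol·L⁻¹.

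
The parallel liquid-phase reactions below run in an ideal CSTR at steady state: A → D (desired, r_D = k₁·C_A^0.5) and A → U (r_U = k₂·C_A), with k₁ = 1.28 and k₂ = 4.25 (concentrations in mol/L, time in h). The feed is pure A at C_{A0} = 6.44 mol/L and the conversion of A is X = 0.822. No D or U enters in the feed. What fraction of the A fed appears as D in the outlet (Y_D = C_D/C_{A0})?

Exit C_A = C_{A0}(1−X) = 6.44×0.178 = 1.146 mol/L.
In a CSTR the entire volume is at exit conditions, so r_D = 1.28×1.146^0.5 = 1.370 and r_U = 4.25×1.146 = 4.872.
Fraction of consumed A going to D: r_D/(r_D+r_U) = 0.2195.
C_D = 0.2195·C_{A0}·X = 0.2195×6.44×0.822 = 1.16 mol/L; Y_D = C_D/C_{A0} = 0.180.

0.180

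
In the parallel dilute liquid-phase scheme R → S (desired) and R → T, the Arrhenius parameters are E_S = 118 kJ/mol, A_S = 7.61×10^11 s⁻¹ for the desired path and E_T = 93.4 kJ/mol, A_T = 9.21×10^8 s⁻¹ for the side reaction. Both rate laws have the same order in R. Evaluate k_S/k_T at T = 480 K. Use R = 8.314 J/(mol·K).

1.74

k_S/k_T = (A_S/A_T)·exp[−(E_S−E_T)/(RT)] = (A_S/A_T)·exp[(E_T−E_S)/(RT)].
(E_T−E_S)/(RT) = (93.4−118)×10³/(8.314×480) = -24600/3991 = -6.164.
k_S/k_T = (7.61×10^11/9.21×10^8)·exp(-6.164) = 826.3 × 0.002103 = 1.74.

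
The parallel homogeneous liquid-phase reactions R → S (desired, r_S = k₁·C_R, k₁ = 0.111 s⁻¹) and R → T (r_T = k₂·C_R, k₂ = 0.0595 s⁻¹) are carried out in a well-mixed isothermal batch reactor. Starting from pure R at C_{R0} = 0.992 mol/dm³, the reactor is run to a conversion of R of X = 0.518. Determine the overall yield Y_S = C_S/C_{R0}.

0.337

C_R = C_{R0}(1−X) = 0.4781 mol/dm³.
Both paths are first order in R, so the instantaneous fraction to S is constant: dC_S/d(−C_R) = k₁/(k₁+k₂) = 0.6510.
C_S = 0.6510·(C_{R0}−C_R) = 0.6510×0.5139 = 0.335 mol/dm³.
Y_S = C_S/C_{R0} = 0.3345/0.992 = 0.337.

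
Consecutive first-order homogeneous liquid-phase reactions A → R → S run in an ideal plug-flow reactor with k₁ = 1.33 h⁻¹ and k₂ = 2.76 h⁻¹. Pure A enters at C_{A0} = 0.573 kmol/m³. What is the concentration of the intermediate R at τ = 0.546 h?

For first-order series with pure A initially, C_R(τ) = k₁C_{A0}/(k₂−k₁)·(e^(−k₁τ) − e^(−k₂τ)).
e^(−k₁τ) = e^(−1.33×0.546) = e^(−0.7262) = 0.4838; e^(−k₂τ) = e^(−1.507) = 0.2216.
C_R = 1.33×0.573/(2.76−1.33) × (0.4838−0.2216) = 0.5329×0.2622 = 0.1397 kmol/m³.

0.140 kmol/m³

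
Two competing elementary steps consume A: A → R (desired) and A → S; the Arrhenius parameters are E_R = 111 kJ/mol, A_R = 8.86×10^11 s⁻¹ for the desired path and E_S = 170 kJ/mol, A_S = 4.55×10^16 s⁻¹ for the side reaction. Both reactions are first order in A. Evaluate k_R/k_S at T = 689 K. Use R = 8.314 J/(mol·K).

0.579

Since both paths have the same order in A, the concentration cancels and S_{R/S} = k_R/k_S = (A_R/A_S)·exp[(E_S−E_R)/(RT)].
(E_S−E_R)/(RT) = (170−111)×10³/(8.314×689) = 59000/5728 = 10.30.
k_R/k_S = (8.86×10^11/4.55×10^16)·exp(10.30) = 1.947×10^-5 × 29722 = 0.579.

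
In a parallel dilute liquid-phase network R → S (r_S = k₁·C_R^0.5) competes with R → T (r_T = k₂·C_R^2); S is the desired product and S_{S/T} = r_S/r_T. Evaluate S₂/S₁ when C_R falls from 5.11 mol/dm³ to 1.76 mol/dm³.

4.95

S_{S/T} = (k₁/k₂)·C_R^-1.5, so S₂/S₁ = (C_{R,2}/C_{R,1})^-1.5.
= (1.76/5.11)^(-1.5) = (0.3444)^(-1.5) = 4.95.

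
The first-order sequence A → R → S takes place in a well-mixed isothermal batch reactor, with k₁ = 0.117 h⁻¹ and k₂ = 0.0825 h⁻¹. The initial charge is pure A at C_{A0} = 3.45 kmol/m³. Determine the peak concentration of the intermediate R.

For a first-order series the maximum intermediate yield is C_{R,max}/C_{A0} = (k₁/k₂)^[k₂/(k₂−k₁)].
= (0.117/0.0825)^(0.0825/(0.0825−0.117)) = (1.418)^(-2.391) = 0.4337.
C_{R,max} = 0.4337×3.45 = 1.50 kmol/m³.

1.50 kmol/m³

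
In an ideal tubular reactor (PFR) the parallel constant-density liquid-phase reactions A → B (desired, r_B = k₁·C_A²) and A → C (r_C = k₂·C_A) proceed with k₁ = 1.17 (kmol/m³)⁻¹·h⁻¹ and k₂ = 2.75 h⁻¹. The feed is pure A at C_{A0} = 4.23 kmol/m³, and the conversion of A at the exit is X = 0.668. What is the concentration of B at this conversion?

C_A = C_{A0}(1−X) = 1.404 kmol/m³.
Along a PFR/batch, dC_C/dC_A = −r_C/(r_B+r_C) = −k₂/(k₂+k₁·C_A).
Integrating from C_{A0} to C_A: C_C = (2.75/1.17)·ln[(2.75+1.17·4.23)/(2.75+1.17·1.40)] = 2.350·ln(7.699/4.393) = 1.319 kmol/m³.
Then C_B = (C_{A0}−C_A) − C_C = 2.826 − 1.319 = 1.507 kmol/m³.

1.51 kmol/m³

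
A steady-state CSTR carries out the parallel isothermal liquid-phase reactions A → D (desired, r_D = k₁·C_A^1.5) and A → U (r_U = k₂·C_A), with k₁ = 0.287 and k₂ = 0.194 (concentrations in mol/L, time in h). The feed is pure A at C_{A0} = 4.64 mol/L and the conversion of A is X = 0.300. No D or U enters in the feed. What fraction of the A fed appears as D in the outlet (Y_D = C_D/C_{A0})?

0.218

Exit C_A = C_{A0}(1−X) = 4.64×0.700 = 3.248 mol/L.
Rates in a CSTR are evaluated at the outlet concentration: r_D = 0.287×3.248^1.5 = 1.680, r_U = 0.194×3.248 = 0.6301.
Fraction of consumed A going to D: r_D/(r_D+r_U) = 0.7272.
C_D = 0.7272·C_{A0}·X = 0.7272×4.64×0.300 = 1.01 mol/L; Y_D = C_D/C_{A0} = 0.218.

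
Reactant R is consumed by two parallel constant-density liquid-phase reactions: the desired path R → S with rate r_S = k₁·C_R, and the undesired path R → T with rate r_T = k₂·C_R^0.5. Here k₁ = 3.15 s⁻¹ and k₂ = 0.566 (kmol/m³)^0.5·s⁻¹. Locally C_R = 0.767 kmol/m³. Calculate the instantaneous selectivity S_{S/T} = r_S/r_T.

S_{S/T} = r_S/r_T = (k₁·C_R)/(k₂·C_R^0.5) = (k₁/k₂)·C_R^0.5.
= (3.15×0.7670) / (0.566×0.7670^0.5) = 2.416/0.4957 = 4.87.

4.87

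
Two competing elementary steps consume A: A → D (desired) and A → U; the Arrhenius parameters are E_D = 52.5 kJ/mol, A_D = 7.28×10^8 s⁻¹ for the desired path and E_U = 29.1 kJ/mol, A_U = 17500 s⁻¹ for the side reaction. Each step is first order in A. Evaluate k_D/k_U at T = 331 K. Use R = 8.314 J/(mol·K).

Since both paths have the same order in A, the concentration cancels and S_{D/U} = k_D/k_U = (A_D/A_U)·exp[(E_U−E_D)/(RT)].
(E_U−E_D)/(RT) = (29.1−52.5)×10³/(8.314×331) = -23400/2752 = -8.503.
k_D/k_U = (7.28×10^8/17500)·exp(-8.503) = 41600 × 2.028×10^-4 = 8.44.

8.44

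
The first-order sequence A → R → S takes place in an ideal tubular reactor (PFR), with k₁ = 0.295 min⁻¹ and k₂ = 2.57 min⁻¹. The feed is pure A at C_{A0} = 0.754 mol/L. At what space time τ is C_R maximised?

For first-order series the maximum of C_R occurs at τ_opt = ln(k₂/k₁)/(k₂−k₁).
= ln(2.57/0.295)/(2.57−0.295) = ln(8.712)/2.275 = 2.165/2.275 = 0.952 min.

0.952 min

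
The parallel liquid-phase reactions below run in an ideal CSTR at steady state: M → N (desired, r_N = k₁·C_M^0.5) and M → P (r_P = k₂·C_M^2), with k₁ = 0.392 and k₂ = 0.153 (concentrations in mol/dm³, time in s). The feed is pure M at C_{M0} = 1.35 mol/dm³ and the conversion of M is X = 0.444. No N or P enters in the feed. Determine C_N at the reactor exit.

0.478 mol/dm³

Exit C_M = C_{M0}(1−X) = 1.35×0.556 = 0.7506 mol/dm³.
A CSTR operates uniformly at the exit composition, giving r_N = 0.3396 and r_P = 0.08620 (each k·C_M^n at C_M = 0.7506).
Fraction of consumed M going to N: r_N/(r_N+r_P) = 0.7976.
C_N = 0.7976·C_{M0}·X = 0.7976×1.35×0.444 = 0.478 mol/dm³.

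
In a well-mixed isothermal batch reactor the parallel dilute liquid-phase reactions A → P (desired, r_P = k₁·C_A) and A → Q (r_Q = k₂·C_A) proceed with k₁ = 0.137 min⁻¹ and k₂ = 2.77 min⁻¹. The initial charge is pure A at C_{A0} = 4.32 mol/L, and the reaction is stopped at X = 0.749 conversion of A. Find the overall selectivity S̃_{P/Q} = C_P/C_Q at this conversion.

0.0495

C_A = C_{A0}(1−X) = 1.084 mol/L.
Both paths are first order in A, so the instantaneous fraction to P is constant: dC_P/d(−C_A) = k₁/(k₁+k₂) = 0.04713.
C_P = 0.04713·(C_{A0}−C_A) = 0.04713×3.236 = 0.152 mol/L.
C_Q = (C_{A0}−C_A)−C_P = 3.083 mol/L; S̃_{P/Q} = 0.1525/3.083 = 0.0495.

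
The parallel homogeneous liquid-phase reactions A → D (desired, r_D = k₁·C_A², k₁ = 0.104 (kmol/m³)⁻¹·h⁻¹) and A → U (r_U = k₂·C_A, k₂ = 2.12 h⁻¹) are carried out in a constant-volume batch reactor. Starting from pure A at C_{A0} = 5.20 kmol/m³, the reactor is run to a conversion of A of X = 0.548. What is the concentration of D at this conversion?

0.442 kmol/m³

C_A = C_{A0}(1−X) = 2.350 kmol/m³.
Along a PFR/batch, dC_U/dC_A = −r_U/(r_D+r_U) = −k₂/(k₂+k₁·C_A).
Integrating from C_{A0} to C_A: C_U = (2.12/0.104)·ln[(2.12+0.104·5.20)/(2.12+0.104·2.35)] = 20.38·ln(2.661/2.364) = 2.407 kmol/m³.
Then C_D = (C_{A0}−C_A) − C_U = 2.850 − 2.407 = 0.4425 kmol/m³.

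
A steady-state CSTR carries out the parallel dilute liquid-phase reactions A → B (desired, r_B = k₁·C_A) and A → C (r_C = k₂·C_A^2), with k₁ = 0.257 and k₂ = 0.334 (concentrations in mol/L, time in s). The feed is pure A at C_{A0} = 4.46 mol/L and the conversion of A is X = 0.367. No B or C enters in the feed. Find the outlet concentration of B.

0.351 mol/L

Exit C_A = C_{A0}(1−X) = 4.46×0.633 = 2.823 mol/L.
In a CSTR the entire volume is at exit conditions, so r_B = 0.257×2.823 = 0.7256 and r_C = 0.334×2.823^2 = 2.662.
Fraction of consumed A going to B: r_B/(r_B+r_C) = 0.2142.
C_B = 0.2142·C_{A0}·X = 0.2142×4.46×0.367 = 0.351 mol/L.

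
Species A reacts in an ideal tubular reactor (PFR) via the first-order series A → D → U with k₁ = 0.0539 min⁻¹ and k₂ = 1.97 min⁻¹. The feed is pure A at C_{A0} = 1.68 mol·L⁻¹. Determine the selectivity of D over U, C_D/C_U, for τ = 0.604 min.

The intermediate concentration in a first-order A→B→C sequence is C_D = k₁C_{A0}(e^(−k₁τ) − e^(−k₂τ))/(k₂−k₁).
e^(−k₁τ) = e^(−0.0539×0.604) = e^(−0.03256) = 0.9680; e^(−k₂τ) = e^(−1.190) = 0.3043.
C_D = 0.0539×1.68/(1.97−0.0539) × (0.9680−0.3043) = 0.04726×0.6637 = 0.03137 mol·L⁻¹.
C_A = C_{A0}e^(−k₁τ) = 1.626 mol·L⁻¹, so C_U = C_{A0}−C_A−C_D = 0.02245 mol·L⁻¹; C_D/C_U = 1.40.

1.40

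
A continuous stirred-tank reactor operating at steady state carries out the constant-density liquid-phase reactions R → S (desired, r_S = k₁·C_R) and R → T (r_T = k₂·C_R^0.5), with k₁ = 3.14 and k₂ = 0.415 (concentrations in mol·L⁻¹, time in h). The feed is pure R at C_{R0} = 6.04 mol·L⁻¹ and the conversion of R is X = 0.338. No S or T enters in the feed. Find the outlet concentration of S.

1.91 mol·L⁻¹

Exit C_R = C_{R0}(1−X) = 6.04×0.662 = 3.998 mol·L⁻¹.
In a CSTR the entire volume is at exit conditions, so r_S = 3.14×3.998 = 12.56 and r_T = 0.415×3.998^0.5 = 0.8298.
Fraction of consumed R going to S: r_S/(r_S+r_T) = 0.9380.
C_S = 0.9380·C_{R0}·X = 0.9380×6.04×0.338 = 1.91 mol·L⁻¹.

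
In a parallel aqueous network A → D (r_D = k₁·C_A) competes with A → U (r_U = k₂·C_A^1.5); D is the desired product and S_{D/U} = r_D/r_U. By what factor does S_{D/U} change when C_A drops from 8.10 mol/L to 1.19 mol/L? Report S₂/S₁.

2.61

S_{D/U} = (k₁/k₂)·C_A^-0.5, so S₂/S₁ = (C_{A,2}/C_{A,1})^-0.5.
= (1.19/8.10)^(-0.5) = (0.1469)^(-0.5) = 2.61.
Selectivity toward D rises as C_A falls — low-concentration operation is favoured.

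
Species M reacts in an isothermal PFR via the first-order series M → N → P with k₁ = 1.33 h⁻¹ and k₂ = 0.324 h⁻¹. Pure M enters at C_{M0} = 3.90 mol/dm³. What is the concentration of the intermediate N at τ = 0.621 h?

1.96 mol/dm³

For first-order series with pure M initially, C_N(τ) = k₁C_{M0}/(k₂−k₁)·(e^(−k₁τ) − e^(−k₂τ)).
e^(−k₁τ) = e^(−1.33×0.621) = e^(−0.8259) = 0.4378; e^(−k₂τ) = e^(−0.2012) = 0.8177.
C_N = 1.33×3.90/(0.324−1.33) × (0.4378−0.8177) = (-5.156)×(-0.3799) = 1.959 mol/dm³.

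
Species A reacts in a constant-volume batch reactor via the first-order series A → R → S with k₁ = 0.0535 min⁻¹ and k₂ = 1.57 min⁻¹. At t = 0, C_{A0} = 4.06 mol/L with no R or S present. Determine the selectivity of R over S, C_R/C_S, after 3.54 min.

The intermediate concentration in a first-order A→B→C sequence is C_R = k₁C_{A0}(e^(−k₁t) − e^(−k₂t))/(k₂−k₁).
e^(−k₁t) = e^(−0.0535×3.54) = e^(−0.1894) = 0.8275; e^(−k₂t) = e^(−5.558) = 0.003857.
C_R = 0.0535×4.06/(1.57−0.0535) × (0.8275−0.003857) = 0.1432×0.8236 = 0.1180 mol/L.
C_A = C_{A0}e^(−k₁t) = 3.360 mol/L, so C_S = C_{A0}−C_A−C_R = 0.5825 mol/L; C_R/C_S = 0.203.

0.203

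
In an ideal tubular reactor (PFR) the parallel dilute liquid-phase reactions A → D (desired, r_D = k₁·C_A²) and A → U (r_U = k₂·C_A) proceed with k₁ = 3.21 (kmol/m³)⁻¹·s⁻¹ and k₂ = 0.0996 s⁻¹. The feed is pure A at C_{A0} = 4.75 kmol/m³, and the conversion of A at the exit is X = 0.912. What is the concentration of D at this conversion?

4.26 kmol/m³

C_A = C_{A0}(1−X) = 0.4180 kmol/m³.
Along a PFR/batch, dC_U/dC_A = −r_U/(r_D+r_U) = −k₂/(k₂+k₁·C_A).
Integrating from C_{A0} to C_A: C_U = (0.0996/3.21)·ln[(0.0996+3.21·4.75)/(0.0996+3.21·0.418)] = 0.03103·ln(15.35/1.441) = 0.07339 kmol/m³.
Then C_D = (C_{A0}−C_A) − C_U = 4.332 − 0.07339 = 4.259 kmol/m³.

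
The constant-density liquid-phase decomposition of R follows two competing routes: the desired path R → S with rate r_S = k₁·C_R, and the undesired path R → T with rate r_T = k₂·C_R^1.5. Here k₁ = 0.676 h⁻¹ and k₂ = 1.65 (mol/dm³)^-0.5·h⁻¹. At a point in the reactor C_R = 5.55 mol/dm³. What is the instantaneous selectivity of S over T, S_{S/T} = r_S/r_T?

S_{S/T} = r_S/r_T = (k₁·C_R)/(k₂·C_R^1.5) = (k₁/k₂)·C_R^-0.5.
= (0.676×5.550) / (1.65×5.550^1.5) = 3.752/21.57 = 0.174.

0.174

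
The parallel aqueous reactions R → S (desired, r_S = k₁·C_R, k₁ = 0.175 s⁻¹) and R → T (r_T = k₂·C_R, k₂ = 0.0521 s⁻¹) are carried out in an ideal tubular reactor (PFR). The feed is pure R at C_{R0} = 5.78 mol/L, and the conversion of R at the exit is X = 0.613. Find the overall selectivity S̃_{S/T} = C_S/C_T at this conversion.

3.36

C_R = C_{R0}(1−X) = 2.237 mol/L.
Both paths are first order in R, so the instantaneous fraction to S is constant: dC_S/d(−C_R) = k₁/(k₁+k₂) = 0.7706.
C_S = 0.7706·(C_{R0}−C_R) = 0.7706×3.543 = 2.73 mol/L.
C_T = (C_{R0}−C_R)−C_S = 0.8128 mol/L; S̃_{S/T} = 2.730/0.8128 = 3.36.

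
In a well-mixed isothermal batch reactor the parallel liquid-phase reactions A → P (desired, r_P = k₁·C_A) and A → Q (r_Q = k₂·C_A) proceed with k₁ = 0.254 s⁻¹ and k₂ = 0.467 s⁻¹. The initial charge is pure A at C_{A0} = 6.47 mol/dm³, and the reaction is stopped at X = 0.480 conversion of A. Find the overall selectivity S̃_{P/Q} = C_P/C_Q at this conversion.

C_A = C_{A0}(1−X) = 3.364 mol/dm³.
Both paths are first order in A, so the instantaneous fraction to P is constant: dC_P/d(−C_A) = k₁/(k₁+k₂) = 0.3523.
C_P = 0.3523·(C_{A0}−C_A) = 0.3523×3.106 = 1.09 mol/dm³.
C_Q = (C_{A0}−C_A)−C_P = 2.012 mol/dm³; S̃_{P/Q} = 1.094/2.012 = 0.544.

0.544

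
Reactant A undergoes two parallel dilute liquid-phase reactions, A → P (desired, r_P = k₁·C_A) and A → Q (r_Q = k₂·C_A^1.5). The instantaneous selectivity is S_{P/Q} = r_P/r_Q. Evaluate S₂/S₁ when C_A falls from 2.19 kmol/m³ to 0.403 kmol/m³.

2.33

S_{P/Q} = (k₁/k₂)·C_A^-0.5, so S₂/S₁ = (C_{A,2}/C_{A,1})^-0.5.
= (0.403/2.19)^(-0.5) = (0.1840)^(-0.5) = 2.33.
Selectivity toward P rises as C_A falls — low-concentration operation is favoured.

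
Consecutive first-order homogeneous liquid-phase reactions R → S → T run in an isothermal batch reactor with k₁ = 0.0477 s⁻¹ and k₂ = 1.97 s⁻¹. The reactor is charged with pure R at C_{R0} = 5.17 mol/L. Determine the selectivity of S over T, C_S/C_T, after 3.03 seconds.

0.189

Solving the coupled first-order balances gives C_S(t) = [k₁/(k₂−k₁)]·C_{R0}·(e^(−k₁t) − e^(−k₂t)).
e^(−k₁t) = e^(−0.0477×3.03) = e^(−0.1445) = 0.8654; e^(−k₂t) = e^(−5.969) = 0.002557.
C_S = 0.0477×5.17/(1.97−0.0477) × (0.8654−0.002557) = 0.1283×0.8629 = 0.1107 mol/L.
C_R = C_{R0}e^(−k₁t) = 4.474 mol/L, so C_T = C_{R0}−C_R−C_S = 0.5850 mol/L; C_S/C_T = 0.189.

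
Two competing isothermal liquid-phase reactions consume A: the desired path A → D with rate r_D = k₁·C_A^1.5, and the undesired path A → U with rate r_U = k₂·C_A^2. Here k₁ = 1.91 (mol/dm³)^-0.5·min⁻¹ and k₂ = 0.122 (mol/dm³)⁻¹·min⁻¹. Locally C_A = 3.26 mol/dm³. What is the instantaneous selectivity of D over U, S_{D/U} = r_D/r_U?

S_{D/U} = r_D/r_U = (k₁·C_A^1.5)/(k₂·C_A^2) = (k₁/k₂)·C_A^-0.5.
= (1.91×3.260^1.5) / (0.122×3.260^2) = 11.24/1.297 = 8.67.

8.67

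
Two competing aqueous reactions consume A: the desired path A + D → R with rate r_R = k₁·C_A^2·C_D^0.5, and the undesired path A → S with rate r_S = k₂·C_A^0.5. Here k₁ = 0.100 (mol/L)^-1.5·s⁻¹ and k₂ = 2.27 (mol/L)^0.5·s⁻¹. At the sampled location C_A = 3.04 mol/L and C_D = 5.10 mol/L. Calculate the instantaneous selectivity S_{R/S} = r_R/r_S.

0.527

S_{R/S} = r_R/r_S = (k₁·C_A^2·C_D^0.5)/(k₂·C_A^0.5) = (k₁/k₂)·C_A^1.5·C_D^0.5.
= (0.100×3.040^2×5.100^0.5) / (2.27×3.040^0.5) = 2.087/3.958 = 0.527.
Since the desired path is higher order in A, keeping C_A high (PFR or concentrated feed) favours R.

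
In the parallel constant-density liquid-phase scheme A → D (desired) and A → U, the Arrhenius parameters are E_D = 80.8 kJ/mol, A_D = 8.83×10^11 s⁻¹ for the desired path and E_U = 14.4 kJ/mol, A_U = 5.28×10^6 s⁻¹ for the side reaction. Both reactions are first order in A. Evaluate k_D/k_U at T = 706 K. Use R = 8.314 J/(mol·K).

2.04

With equal orders, S_{D/U} = k_D/k_U = (A_D/A_U)·exp[(E_U−E_D)/(RT)].
(E_U−E_D)/(RT) = (14.4−80.8)×10³/(8.314×706) = -66400/5870 = -11.31.
k_D/k_U = (8.83×10^11/5.28×10^6)·exp(-11.31) = 1.672×10^5 × 1.222×10^-5 = 2.04.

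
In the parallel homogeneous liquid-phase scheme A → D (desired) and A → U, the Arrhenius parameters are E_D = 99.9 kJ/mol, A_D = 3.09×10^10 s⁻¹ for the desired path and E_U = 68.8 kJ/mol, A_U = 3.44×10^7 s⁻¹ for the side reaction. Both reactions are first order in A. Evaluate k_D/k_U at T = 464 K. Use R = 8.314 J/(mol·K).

Since both paths have the same order in A, the concentration cancels and S_{D/U} = k_D/k_U = (A_D/A_U)·exp[(E_U−E_D)/(RT)].
(E_U−E_D)/(RT) = (68.8−99.9)×10³/(8.314×464) = -31100/3858 = -8.062.
k_D/k_U = (3.09×10^10/3.44×10^7)·exp(-8.062) = 898.3 × 3.154×10^-4 = 0.283.

0.283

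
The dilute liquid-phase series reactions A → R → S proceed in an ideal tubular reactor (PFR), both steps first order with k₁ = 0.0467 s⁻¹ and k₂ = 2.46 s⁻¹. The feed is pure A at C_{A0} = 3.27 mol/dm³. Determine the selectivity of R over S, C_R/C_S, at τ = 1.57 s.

0.331

The intermediate concentration in a first-order A→B→C sequence is C_R = k₁C_{A0}(e^(−k₁τ) − e^(−k₂τ))/(k₂−k₁).
e^(−k₁τ) = e^(−0.0467×1.57) = e^(−0.07332) = 0.9293; e^(−k₂τ) = e^(−3.862) = 0.02102.
C_R = 0.0467×3.27/(2.46−0.0467) × (0.9293−0.02102) = 0.06328×0.9083 = 0.05747 mol/dm³.
C_A = C_{A0}e^(−k₁τ) = 3.039 mol/dm³, so C_S = C_{A0}−C_A−C_R = 0.1737 mol/dm³; C_R/C_S = 0.331.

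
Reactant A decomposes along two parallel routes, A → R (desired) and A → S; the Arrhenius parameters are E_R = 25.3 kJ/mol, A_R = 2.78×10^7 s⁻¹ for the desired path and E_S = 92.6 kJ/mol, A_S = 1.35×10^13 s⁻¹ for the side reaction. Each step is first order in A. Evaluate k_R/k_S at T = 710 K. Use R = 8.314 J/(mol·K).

0.184

With equal orders, S_{R/S} = k_R/k_S = (A_R/A_S)·exp[(E_S−E_R)/(RT)].
(E_S−E_R)/(RT) = (92.6−25.3)×10³/(8.314×710) = 67300/5903 = 11.40.
k_R/k_S = (2.78×10^7/1.35×10^13)·exp(11.40) = 2.059×10^-6 × 89420 = 0.184.
Since E_R < E_S, lowering the temperature improves selectivity toward R.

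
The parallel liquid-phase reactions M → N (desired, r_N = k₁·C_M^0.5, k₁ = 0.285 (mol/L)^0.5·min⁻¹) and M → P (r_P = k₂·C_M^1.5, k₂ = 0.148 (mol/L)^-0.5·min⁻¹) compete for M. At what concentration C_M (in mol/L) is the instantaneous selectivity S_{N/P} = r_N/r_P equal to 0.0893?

21.6 mol/L

S_{N/P} = (k₁/k₂)·C_M⁻¹ ⇒ C_M = (S·k₂/k₁)^(-1).
= (0.0893×0.148/0.285)^(-1) = (0.04637)^(-1) = 21.6 mol/L.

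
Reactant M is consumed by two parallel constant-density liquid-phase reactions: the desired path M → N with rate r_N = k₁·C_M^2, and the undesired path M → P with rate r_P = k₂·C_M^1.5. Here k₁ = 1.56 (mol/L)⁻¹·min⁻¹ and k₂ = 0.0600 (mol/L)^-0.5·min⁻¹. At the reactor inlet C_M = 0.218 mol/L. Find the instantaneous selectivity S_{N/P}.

S_{N/P} = r_N/r_P = (k₁·C_M^2)/(k₂·C_M^1.5) = (k₁/k₂)·C_M^0.5.
= (1.56×0.2180^2) / (0.0600×0.2180^1.5) = 0.07414/0.006107 = 12.1.
Since the desired path is higher order in M, keeping C_M high (PFR or concentrated feed) favours N.

12.1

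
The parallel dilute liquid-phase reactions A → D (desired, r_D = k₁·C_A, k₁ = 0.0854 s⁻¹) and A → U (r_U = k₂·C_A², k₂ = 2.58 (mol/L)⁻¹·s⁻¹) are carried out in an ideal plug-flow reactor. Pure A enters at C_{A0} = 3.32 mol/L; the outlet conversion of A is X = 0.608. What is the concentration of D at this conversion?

0.0305 mol/L

C_A = C_{A0}(1−X) = 1.301 mol/L.
Along a PFR/batch, dC_D/dC_A = −r_D/(r_D+r_U) = −k₁/(k₁+k₂·C_A).
Integrating from C_{A0} to C_A: C_D = (0.0854/2.58)·ln[(0.0854+2.58·3.32)/(0.0854+2.58·1.30)] = 0.03310·ln(8.651/3.443) = 0.03050 mol/L.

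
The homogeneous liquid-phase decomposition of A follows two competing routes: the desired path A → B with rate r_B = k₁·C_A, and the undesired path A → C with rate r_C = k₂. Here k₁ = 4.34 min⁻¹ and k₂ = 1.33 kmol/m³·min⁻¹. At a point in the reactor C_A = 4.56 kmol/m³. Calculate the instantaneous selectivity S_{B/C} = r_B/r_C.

14.9

S_{B/C} = r_B/r_C = (k₁·C_A)/(k₂) = (k₁/k₂)·C_A.
= (4.34×4.560) / (1.33) = 19.79/1.330 = 14.9.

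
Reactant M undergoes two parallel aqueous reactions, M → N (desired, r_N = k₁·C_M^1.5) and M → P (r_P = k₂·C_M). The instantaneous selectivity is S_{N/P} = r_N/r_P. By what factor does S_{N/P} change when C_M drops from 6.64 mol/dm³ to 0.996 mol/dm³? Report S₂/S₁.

0.387

S_{N/P} = (k₁/k₂)·C_M^0.5, so S₂/S₁ = (C_{M,2}/C_{M,1})^0.5.
= (0.996/6.64)^0.5 = (0.1500)^0.5 = 0.387.
Selectivity toward N falls as C_M falls — high-concentration operation is favoured.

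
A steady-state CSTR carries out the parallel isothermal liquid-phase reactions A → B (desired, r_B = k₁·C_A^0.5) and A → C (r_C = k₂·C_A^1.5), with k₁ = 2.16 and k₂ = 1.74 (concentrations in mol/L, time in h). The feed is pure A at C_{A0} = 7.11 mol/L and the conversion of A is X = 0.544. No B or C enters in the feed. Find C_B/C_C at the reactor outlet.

0.383

Exit C_A = C_{A0}(1−X) = 7.11×0.456 = 3.242 mol/L.
In a CSTR the entire volume is at exit conditions, so r_B = 2.16×3.242^0.5 = 3.889 and r_C = 1.74×3.242^1.5 = 10.16.
Overall selectivity = C_B/C_C = r_Bτ/(r_Cτ) = r_B/r_C = 0.383.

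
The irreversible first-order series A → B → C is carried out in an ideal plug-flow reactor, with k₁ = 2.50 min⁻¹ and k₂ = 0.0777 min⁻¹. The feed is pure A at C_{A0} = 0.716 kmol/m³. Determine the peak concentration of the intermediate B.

0.641 kmol/m³

At the optimum, C_{B,max}/C_{A0} = (k₁/k₂)^[k₂/(k₂−k₁)].
= (2.50/0.0777)^(0.0777/(0.0777−2.50)) = (32.18)^(-0.03208) = 0.8946.
C_{B,max} = 0.8946×0.716 = 0.641 kmol/m³.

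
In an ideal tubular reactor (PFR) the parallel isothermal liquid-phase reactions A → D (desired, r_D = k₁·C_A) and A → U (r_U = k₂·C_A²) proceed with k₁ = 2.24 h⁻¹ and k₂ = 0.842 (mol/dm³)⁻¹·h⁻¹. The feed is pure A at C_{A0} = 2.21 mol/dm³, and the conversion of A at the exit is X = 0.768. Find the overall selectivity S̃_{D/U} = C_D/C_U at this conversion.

C_A = C_{A0}(1−X) = 0.5127 mol/dm³.
Along a PFR/batch, dC_D/dC_A = −r_D/(r_D+r_U) = −k₁/(k₁+k₂·C_A).
Integrating from C_{A0} to C_A: C_D = (2.24/0.842)·ln[(2.24+0.842·2.21)/(2.24+0.842·0.513)] = 2.660·ln(4.101/2.672) = 1.140 mol/dm³.
C_U = (C_{A0}−C_A)−C_D = 0.5574 mol/dm³; S̃_{D/U} = 1.140/0.5574 = 2.04.

2.04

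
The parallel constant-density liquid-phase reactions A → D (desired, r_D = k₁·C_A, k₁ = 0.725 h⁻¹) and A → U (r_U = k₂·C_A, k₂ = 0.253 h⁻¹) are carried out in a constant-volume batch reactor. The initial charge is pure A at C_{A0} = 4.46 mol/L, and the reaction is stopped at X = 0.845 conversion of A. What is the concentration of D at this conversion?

2.79 mol/L

C_A = C_{A0}(1−X) = 0.6913 mol/L.
Both paths are first order in A, so the instantaneous fraction to D is constant: dC_D/d(−C_A) = k₁/(k₁+k₂) = 0.7413.
C_D = 0.7413·(C_{A0}−C_A) = 0.7413×3.769 = 2.79 mol/L.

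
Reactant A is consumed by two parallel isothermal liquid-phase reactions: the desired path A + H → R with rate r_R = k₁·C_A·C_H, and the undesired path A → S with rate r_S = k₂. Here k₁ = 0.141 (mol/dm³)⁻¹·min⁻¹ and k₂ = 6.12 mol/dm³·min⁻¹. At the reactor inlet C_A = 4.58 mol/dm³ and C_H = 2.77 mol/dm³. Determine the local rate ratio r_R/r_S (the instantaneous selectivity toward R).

S_{R/S} = r_R/r_S = (k₁·C_A·C_H)/(k₂) = (k₁/k₂)·C_A·C_H.
= (0.141×4.580×2.770) / (6.12) = 1.789/6.120 = 0.292.

0.292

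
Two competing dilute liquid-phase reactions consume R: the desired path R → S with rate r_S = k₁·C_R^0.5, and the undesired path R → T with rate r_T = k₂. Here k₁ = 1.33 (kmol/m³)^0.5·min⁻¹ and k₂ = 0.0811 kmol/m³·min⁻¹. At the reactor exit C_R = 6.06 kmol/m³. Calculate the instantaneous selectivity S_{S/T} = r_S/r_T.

40.4

S_{S/T} = r_S/r_T = (k₁·C_R^0.5)/(k₂) = (k₁/k₂)·C_R^0.5.
= (1.33×6.060^0.5) / (0.0811) = 3.274/0.08110 = 40.4.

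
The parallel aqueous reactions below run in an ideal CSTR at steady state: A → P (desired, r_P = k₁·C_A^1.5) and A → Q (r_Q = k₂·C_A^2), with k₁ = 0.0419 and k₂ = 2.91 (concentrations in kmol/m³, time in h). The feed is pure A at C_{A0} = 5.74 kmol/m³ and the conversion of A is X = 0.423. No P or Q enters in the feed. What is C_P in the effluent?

0.0191 kmol/m³

Exit C_A = C_{A0}(1−X) = 5.74×0.577 = 3.312 kmol/m³.
In a CSTR the entire volume is at exit conditions, so r_P = 0.0419×3.312^1.5 = 0.2525 and r_Q = 2.91×3.312^2 = 31.92.
Fraction of consumed A going to P: r_P/(r_P+r_Q) = 0.007850.
C_P = 0.007850·C_{A0}·X = 0.007850×5.74×0.423 = 0.0191 kmol/m³.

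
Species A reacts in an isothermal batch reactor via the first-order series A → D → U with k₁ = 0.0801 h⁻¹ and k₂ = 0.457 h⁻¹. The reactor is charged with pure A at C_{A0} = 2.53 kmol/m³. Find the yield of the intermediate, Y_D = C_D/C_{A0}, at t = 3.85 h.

0.120

For first-order series with pure A initially, C_D(t) = k₁C_{A0}/(k₂−k₁)·(e^(−k₁t) − e^(−k₂t)).
e^(−k₁t) = e^(−0.0801×3.85) = e^(−0.3084) = 0.7346; e^(−k₂t) = e^(−1.759) = 0.1721.
C_D = 0.0801×2.53/(0.457−0.0801) × (0.7346−0.1721) = 0.5377×0.5625 = 0.3024 kmol/m³.
Y_D = C_D/C_{A0} = 0.3024/2.53 = 0.120.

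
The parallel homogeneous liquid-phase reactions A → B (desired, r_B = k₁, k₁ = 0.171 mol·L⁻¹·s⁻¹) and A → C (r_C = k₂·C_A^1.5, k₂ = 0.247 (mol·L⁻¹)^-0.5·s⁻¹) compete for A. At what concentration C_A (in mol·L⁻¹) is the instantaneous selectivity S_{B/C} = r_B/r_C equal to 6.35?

0.228 mol·L⁻¹

S_{B/C} = (k₁/k₂)·C_A^-1.5 ⇒ C_A = (S·k₂/k₁)^(1/(-1.5)).
= (6.35×0.247/0.171)^(-0.6667) = (9.172)^(-0.6667) = 0.228 mol·L⁻¹.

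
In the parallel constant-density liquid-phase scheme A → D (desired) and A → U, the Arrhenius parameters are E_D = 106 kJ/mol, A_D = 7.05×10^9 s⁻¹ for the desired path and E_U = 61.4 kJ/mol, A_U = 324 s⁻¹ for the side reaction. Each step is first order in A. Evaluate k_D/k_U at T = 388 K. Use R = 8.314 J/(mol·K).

With equal orders, S_{D/U} = k_D/k_U = (A_D/A_U)·exp[(E_U−E_D)/(RT)].
(E_U−E_D)/(RT) = (61.4−106)×10³/(8.314×388) = -44600/3226 = -13.83.
k_D/k_U = (7.05×10^9/324)·exp(-13.83) = 2.176×10^7 × 9.897×10^-7 = 21.5.
Since E_D > E_U, raising the temperature improves selectivity toward D.

21.5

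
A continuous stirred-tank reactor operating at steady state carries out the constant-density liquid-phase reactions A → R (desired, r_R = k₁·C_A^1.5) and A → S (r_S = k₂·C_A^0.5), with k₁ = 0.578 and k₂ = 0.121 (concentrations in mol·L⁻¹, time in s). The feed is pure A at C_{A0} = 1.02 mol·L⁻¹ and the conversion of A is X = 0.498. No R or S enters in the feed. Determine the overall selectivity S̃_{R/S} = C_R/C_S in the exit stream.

Exit C_A = C_{A0}(1−X) = 1.02×0.502 = 0.5120 mol·L⁻¹.
Rates in a CSTR are evaluated at the outlet concentration: r_R = 0.578×0.5120^1.5 = 0.2118, r_S = 0.121×0.5120^0.5 = 0.08658.
Overall selectivity = C_R/C_S = r_Rτ/(r_Sτ) = r_R/r_S = 2.45.

2.45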